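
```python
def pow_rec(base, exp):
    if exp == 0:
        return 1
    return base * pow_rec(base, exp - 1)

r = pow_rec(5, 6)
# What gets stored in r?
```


pow_rec(5, 6)
= 5 * pow_rec(5, 5)
= 5 * 5 * pow_rec(5, 4)
= 5 * 5 * 5 * pow_rec(5, 3)
= 5 * 5 * 5 * 5 * pow_rec(5, 2)
= 5 * 5 * 5 * 5 * 5 * pow_rec(5, 1)
= 5 * 5 * 5 * 5 * 5 * 5 * pow_rec(5, 0)
= 5 * 5 * 5 * 5 * 5 * 5 * 1
= 15625


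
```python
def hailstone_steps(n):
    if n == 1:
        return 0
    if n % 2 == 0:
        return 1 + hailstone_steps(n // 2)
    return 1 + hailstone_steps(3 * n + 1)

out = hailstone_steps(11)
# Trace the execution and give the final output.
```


hailstone_steps(11)
11 is odd -> 3*11+1 = 34 -> hailstone_steps(34)
34 is even -> hailstone_steps(17)
17 is odd -> 3*17+1 = 52 -> hailstone_steps(52)
52 is even -> hailstone_steps(26)
26 is even -> hailstone_steps(13)
13 is odd -> 3*13+1 = 40 -> hailstone_steps(40)
40 is even -> hailstone_steps(20)
20 is even -> hailstone_steps(10)
10 is even -> hailstone_steps(5)
5 is odd -> 3*5+1 = 16 -> hailstone_steps(16)
16 is even -> hailstone_steps(8)
8 is even -> hailstone_steps(4)
4 is even -> hailstone_steps(2)
2 is even -> hailstone_steps(1)
Reached 1 after 14 steps
= 14


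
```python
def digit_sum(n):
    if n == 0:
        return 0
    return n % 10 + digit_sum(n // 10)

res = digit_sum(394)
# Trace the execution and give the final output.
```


digit_sum(394)
= 4 + digit_sum(39)
= 4 + 9 + digit_sum(3)
= 4 + 9 + 3 + digit_sum(0)
= 4 + 9 + 3 + 0
= 16


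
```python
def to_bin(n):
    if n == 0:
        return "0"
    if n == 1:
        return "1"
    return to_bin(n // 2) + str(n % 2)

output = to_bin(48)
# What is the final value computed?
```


to_bin(48)
= to_bin(24) + "0"
= to_bin(12) + "0" + "0"
= to_bin(6) + "0" + "0" + "0"
= to_bin(3) + "0" + "0" + "0" + "0"
= to_bin(1) + "1" + "0" + "0" + "0" + "0"
= "1" + "1" + "0" + "0" + "0" + "0"
= "110000"


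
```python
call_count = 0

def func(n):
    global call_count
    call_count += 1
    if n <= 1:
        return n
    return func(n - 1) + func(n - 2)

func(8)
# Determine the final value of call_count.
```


func(8) calls func(7) and func(6); each non-base call branches into two more.
Let C(k) = total number of calls made by func(k), including the call to func(k) itself.
Base cases: C(0) = 1, C(1) = 1
Recurrence: C(k) = 1 + C(k-1) + C(k-2)
  C(2) = 1 + C(1) + C(0) = 1 + 1 + 1 = 3
  C(3) = 1 + C(2) + C(1) = 1 + 3 + 1 = 5
  C(4) = 1 + C(3) + C(2) = 1 + 5 + 3 = 9
  C(5) = 1 + C(4) + C(3) = 1 + 9 + 5 = 15
  C(6) = 1 + C(5) + C(4) = 1 + 15 + 9 = 25
  C(7) = 1 + C(6) + C(5) = 1 + 25 + 15 = 41
  C(8) = 1 + C(7) + C(6) = 1 + 41 + 25 = 67
Total calls = C(8) = 67


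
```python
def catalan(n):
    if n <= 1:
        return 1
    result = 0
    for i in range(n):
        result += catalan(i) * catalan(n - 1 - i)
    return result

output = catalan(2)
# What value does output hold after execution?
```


catalan(2)
= sum of catalan(i) * catalan(2-1-i) for i in 0..1
  catalan(0)*catalan(1) = 1*1 = 1
  catalan(1)*catalan(0) = 1*1 = 1
= 1 + 1
= 2


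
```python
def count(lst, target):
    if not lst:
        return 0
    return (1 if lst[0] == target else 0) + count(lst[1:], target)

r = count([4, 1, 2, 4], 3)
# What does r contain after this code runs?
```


count([4, 1, 2, 4], 3)
lst[0]=4 != 3: 0 + count([1, 2, 4], 3)
lst[0]=1 != 3: 0 + count([2, 4], 3)
lst[0]=2 != 3: 0 + count([4], 3)
lst[0]=4 != 3: 0 + count([], 3)
= 0


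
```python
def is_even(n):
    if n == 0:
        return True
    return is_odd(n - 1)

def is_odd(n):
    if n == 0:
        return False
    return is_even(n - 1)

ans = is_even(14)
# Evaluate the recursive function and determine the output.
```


is_even(14)
= is_odd(13)
= is_even(12)
= is_odd(11)
= is_even(10)
= is_odd(9)
= is_even(8)
= is_odd(7)
= is_even(6)
= is_odd(5)
= is_even(4)
= is_odd(3)
= is_even(2)
= is_odd(1)
= is_even(0)
n == 0: return True
= True


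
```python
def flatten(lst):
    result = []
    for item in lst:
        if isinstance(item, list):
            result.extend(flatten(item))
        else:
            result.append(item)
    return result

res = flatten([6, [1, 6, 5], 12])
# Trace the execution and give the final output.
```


flatten([6, [1, 6, 5], 12])
Processing each element:
  6 is not a list -> append 6
  [1, 6, 5] is a list -> flatten recursively -> [1, 6, 5]
  12 is not a list -> append 12
= [6, 1, 6, 5, 12]


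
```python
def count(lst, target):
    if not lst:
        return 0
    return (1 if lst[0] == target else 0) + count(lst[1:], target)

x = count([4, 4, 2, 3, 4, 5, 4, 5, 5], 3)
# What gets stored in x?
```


count([4, 4, 2, 3, 4, 5, 4, 5, 5], 3)
lst[0]=4 != 3: 0 + count([4, 2, 3, 4, 5, 4, 5, 5], 3)
lst[0]=4 != 3: 0 + count([2, 3, 4, 5, 4, 5, 5], 3)
lst[0]=2 != 3: 0 + count([3, 4, 5, 4, 5, 5], 3)
lst[0]=3 == 3: 1 + count([4, 5, 4, 5, 5], 3)
lst[0]=4 != 3: 0 + count([5, 4, 5, 5], 3)
lst[0]=5 != 3: 0 + count([4, 5, 5], 3)
lst[0]=4 != 3: 0 + count([5, 5], 3)
lst[0]=5 != 3: 0 + count([5], 3)
lst[0]=5 != 3: 0 + count([], 3)
= 1


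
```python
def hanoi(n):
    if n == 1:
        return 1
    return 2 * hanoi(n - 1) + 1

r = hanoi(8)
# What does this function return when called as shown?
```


hanoi(8)
= 2 * hanoi(7) + 1
= 2 * (2 * hanoi(6) + 1) + 1
= 2 * (2 * (2 * hanoi(5) + 1) + 1) + 1
= 2 * (2 * (2 * (2 * hanoi(4) + 1) + 1) + 1) + 1
= 2 * (2 * (2 * (2 * (2 * hanoi(3) + 1) + 1) + 1) + 1) + 1
= 2 * (2 * (2 * (2 * (2 * (2 * hanoi(2) + 1) + 1) + 1) + 1) + 1) + 1
= 2 * (2 * (2 * (2 * (2 * (2 * (2 * hanoi(1) + 1) + 1) + 1) + 1) + 1) + 1) + 1
Now compute bottom-up:
hanoi(1) = 1
hanoi(2) = 2 * 1 + 1 = 3
hanoi(3) = 2 * 3 + 1 = 7
hanoi(4) = 2 * 7 + 1 = 15
hanoi(5) = 2 * 15 + 1 = 31
hanoi(6) = 2 * 31 + 1 = 63
hanoi(7) = 2 * 63 + 1 = 127
hanoi(8) = 2 * 127 + 1 = 255
= 255


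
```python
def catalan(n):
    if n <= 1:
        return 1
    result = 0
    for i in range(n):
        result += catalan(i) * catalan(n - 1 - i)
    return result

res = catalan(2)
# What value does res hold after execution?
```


catalan(2)
= sum of catalan(i) * catalan(2-1-i) for i in 0..1
  catalan(0)*catalan(1) = 1*1 = 1
  catalan(1)*catalan(0) = 1*1 = 1
= 1 + 1
= 2


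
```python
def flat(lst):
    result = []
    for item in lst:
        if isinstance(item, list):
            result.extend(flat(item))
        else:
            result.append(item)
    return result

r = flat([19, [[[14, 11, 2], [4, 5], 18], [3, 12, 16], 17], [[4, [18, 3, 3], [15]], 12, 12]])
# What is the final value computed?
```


flat([19, [[[14, 11, 2], [4, 5], 18], [3, 12, 16], 17], [[4, [18, 3, 3], [15]], 12, 12]])
Processing each element:
  19 is not a list -> append 19
  [[[14, 11, 2], [4, 5], 18], [3, 12, 16], 17] is a list -> flat recursively -> [14, 11, 2, 4, 5, 18, 3, 12, 16, 17]
  [[4, [18, 3, 3], [15]], 12, 12] is a list -> flat recursively -> [4, 18, 3, 3, 15, 12, 12]
= [19, 14, 11, 2, 4, 5, 18, 3, 12, 16, 17, 4, 18, 3, 3, 15, 12, 12]


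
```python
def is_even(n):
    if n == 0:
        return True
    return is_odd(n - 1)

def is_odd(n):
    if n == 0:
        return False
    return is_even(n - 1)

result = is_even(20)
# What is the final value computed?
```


is_even(20)
= is_odd(19)
= is_even(18)
= is_odd(17)
= is_even(16)
= is_odd(15)
= is_even(14)
= is_odd(13)
= is_even(12)
= is_odd(11)
= is_even(10)
= is_odd(9)
= is_even(8)
= is_odd(7)
= is_even(6)
= is_odd(5)
= is_even(4)
= is_odd(3)
= is_even(2)
= is_odd(1)
= is_even(0)
n == 0: return True
= True


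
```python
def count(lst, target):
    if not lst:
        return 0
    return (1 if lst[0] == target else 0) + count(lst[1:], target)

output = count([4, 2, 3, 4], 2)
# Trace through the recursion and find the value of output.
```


count([4, 2, 3, 4], 2)
lst[0]=4 != 2: 0 + count([2, 3, 4], 2)
lst[0]=2 == 2: 1 + count([3, 4], 2)
lst[0]=3 != 2: 0 + count([4], 2)
lst[0]=4 != 2: 0 + count([], 2)
= 1


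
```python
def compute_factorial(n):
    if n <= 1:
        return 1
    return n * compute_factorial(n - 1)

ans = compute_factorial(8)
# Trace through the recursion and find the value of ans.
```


compute_factorial(8)
= 8 * compute_factorial(7)
= 8 * 7 * compute_factorial(6)
= 8 * 7 * 6 * compute_factorial(5)
= 8 * 7 * 6 * 5 * compute_factorial(4)
= 8 * 7 * 6 * 5 * 4 * compute_factorial(3)
= 8 * 7 * 6 * 5 * 4 * 3 * compute_factorial(2)
= 8 * 7 * 6 * 5 * 4 * 3 * 2 * compute_factorial(1)
= 8 * 7 * 6 * 5 * 4 * 3 * 2 * 1
= 40320


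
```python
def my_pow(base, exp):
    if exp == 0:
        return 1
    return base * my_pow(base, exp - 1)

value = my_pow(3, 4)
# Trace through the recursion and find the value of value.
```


my_pow(3, 4)
= 3 * my_pow(3, 3)
= 3 * 3 * my_pow(3, 2)
= 3 * 3 * 3 * my_pow(3, 1)
= 3 * 3 * 3 * 3 * my_pow(3, 0)
= 3 * 3 * 3 * 3 * 1
= 81


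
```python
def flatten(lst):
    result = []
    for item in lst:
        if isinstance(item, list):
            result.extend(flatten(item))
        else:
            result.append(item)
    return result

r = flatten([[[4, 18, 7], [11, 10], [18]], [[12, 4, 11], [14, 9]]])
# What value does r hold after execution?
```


flatten([[[4, 18, 7], [11, 10], [18]], [[12, 4, 11], [14, 9]]])
Processing each element:
  [[4, 18, 7], [11, 10], [18]] is a list -> flatten recursively -> [4, 18, 7, 11, 10, 18]
  [[12, 4, 11], [14, 9]] is a list -> flatten recursively -> [12, 4, 11, 14, 9]
= [4, 18, 7, 11, 10, 18, 12, 4, 11, 14, 9]


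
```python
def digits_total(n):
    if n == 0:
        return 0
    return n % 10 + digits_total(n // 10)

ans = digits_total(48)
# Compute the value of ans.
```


digits_total(48)
= 8 + digits_total(4)
= 8 + 4 + digits_total(0)
= 8 + 4 + 0
= 12


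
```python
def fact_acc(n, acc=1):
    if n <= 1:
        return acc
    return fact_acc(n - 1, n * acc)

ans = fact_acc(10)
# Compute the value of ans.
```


fact_acc(10, 1)
= fact_acc(9, 10 * 1) = fact_acc(9, 10)
= fact_acc(8, 9 * 10) = fact_acc(8, 90)
= fact_acc(7, 8 * 90) = fact_acc(7, 720)
= fact_acc(6, 7 * 720) = fact_acc(6, 5040)
= fact_acc(5, 6 * 5040) = fact_acc(5, 30240)
= fact_acc(4, 5 * 30240) = fact_acc(4, 151200)
= fact_acc(3, 4 * 151200) = fact_acc(3, 604800)
= fact_acc(2, 3 * 604800) = fact_acc(2, 1814400)
= fact_acc(1, 2 * 1814400) = fact_acc(1, 3628800)
n <= 1, return acc = 3628800


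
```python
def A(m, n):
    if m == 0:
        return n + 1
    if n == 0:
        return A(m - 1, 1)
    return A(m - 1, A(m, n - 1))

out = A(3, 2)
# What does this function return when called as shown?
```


A(3, 2)
= A(2, A(3, 1))
First compute A(3, 1) = 13
= A(2, 13)
= 29


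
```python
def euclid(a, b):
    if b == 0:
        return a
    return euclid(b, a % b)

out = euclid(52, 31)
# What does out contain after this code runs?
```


euclid(52, 31)
= euclid(31, 52 % 31) = euclid(31, 21)
= euclid(21, 31 % 21) = euclid(21, 10)
= euclid(10, 21 % 10) = euclid(10, 1)
= euclid(1, 10 % 1) = euclid(1, 0)
b == 0, return a = 1


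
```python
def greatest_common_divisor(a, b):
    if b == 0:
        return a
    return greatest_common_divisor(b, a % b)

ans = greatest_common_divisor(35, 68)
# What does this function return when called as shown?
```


greatest_common_divisor(35, 68)
= greatest_common_divisor(68, 35 % 68) = greatest_common_divisor(68, 35)
= greatest_common_divisor(35, 68 % 35) = greatest_common_divisor(35, 33)
= greatest_common_divisor(33, 35 % 33) = greatest_common_divisor(33, 2)
= greatest_common_divisor(2, 33 % 2) = greatest_common_divisor(2, 1)
= greatest_common_divisor(1, 2 % 1) = greatest_common_divisor(1, 0)
b == 0, return a = 1


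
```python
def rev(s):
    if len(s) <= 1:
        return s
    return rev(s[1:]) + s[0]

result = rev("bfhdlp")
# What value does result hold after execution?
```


rev("bfhdlp")
= rev("fhdlp") + "b"
= rev("hdlp") + "f" + "b"
= rev("dlp") + "h" + "f" + "b"
= rev("lp") + "d" + "h" + "f" + "b"
= rev("p") + "l" + "d" + "h" + "f" + "b"
= "p" + "l" + "d" + "h" + "f" + "b"
= "pldhfb"


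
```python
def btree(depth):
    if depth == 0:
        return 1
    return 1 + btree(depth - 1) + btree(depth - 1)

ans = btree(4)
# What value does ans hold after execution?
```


btree(4)
= 1 + btree(3) + btree(3)
= 1 + 2 * btree(3)
btree(k) = 2^(k+1) - 1
btree(0) = 1
btree(1) = 3
btree(2) = 7
btree(3) = 15
btree(4) = 31
btree(4) = 2^5 - 1 = 31


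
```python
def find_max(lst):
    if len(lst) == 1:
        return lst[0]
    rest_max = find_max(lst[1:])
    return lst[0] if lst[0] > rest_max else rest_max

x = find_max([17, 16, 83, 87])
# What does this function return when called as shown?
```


find_max([17, 16, 83, 87])
= compare 17 with find_max([16, 83, 87])
= compare 16 with find_max([83, 87])
= compare 83 with find_max([87])
Base: find_max([87]) = 87
compare 83 with 87: max = 87
compare 16 with 87: max = 87
compare 17 with 87: max = 87
= 87


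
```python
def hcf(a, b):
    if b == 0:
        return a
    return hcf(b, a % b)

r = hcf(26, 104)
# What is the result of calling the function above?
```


hcf(26, 104)
= hcf(104, 26 % 104) = hcf(104, 26)
= hcf(26, 104 % 26) = hcf(26, 0)
b == 0, return a = 26


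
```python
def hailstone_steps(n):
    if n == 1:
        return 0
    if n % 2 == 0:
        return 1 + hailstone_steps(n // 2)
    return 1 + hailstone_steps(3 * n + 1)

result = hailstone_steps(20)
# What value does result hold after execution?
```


hailstone_steps(20)
20 is even -> hailstone_steps(10)
10 is even -> hailstone_steps(5)
5 is odd -> 3*5+1 = 16 -> hailstone_steps(16)
16 is even -> hailstone_steps(8)
8 is even -> hailstone_steps(4)
4 is even -> hailstone_steps(2)
2 is even -> hailstone_steps(1)
Reached 1 after 7 steps
= 7


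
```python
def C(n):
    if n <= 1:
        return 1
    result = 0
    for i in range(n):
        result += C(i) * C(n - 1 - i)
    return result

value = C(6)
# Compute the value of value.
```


C(6)
= sum of C(i) * C(6-1-i) for i in 0..5
First compute sub-values bottom-up:
  C(0) = 1, C(1) = 1
  C(2) = 1*1 + 1*1 = 2
  C(3) = 1*2 + 1*1 + 2*1 = 5
  C(4) = 1*5 + 1*2 + 2*1 + 5*1 = 14
  C(5) = 1*14 + 1*5 + 2*2 + 5*1 + 14*1 = 42
Now C(6):
  C(0)*C(5) = 1*42 = 42
  C(1)*C(4) = 1*14 = 14
  C(2)*C(3) = 2*5 = 10
  C(3)*C(2) = 5*2 = 10
  C(4)*C(1) = 14*1 = 14
  C(5)*C(0) = 42*1 = 42
= 42 + 14 + 10 + 10 + 14 + 42
= 132


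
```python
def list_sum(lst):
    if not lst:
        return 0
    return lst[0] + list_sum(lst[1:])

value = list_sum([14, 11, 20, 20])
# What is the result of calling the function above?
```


list_sum([14, 11, 20, 20])
= 14 + list_sum([11, 20, 20])
= 14 + 11 + list_sum([20, 20])
= 14 + 11 + 20 + list_sum([20])
= 14 + 11 + 20 + 20 + list_sum([])
= 14 + 11 + 20 + 20 + 0
= 65


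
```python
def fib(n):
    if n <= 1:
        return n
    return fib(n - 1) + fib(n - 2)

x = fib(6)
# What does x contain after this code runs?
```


fib(6)
= fib(5) + fib(4)
= (fib(4) + fib(3)) + fib(4)
Computing bottom-up: fib(0)=0, fib(1)=1, fib(2)=1, fib(3)=2, fib(4)=3, fib(5)=5, fib(6)=8
= 8


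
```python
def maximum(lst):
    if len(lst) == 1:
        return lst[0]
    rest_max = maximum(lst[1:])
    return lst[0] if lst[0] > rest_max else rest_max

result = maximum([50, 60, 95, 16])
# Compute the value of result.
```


maximum([50, 60, 95, 16])
= compare 50 with maximum([60, 95, 16])
= compare 60 with maximum([95, 16])
= compare 95 with maximum([16])
Base: maximum([16]) = 16
compare 95 with 16: max = 95
compare 60 with 95: max = 95
compare 50 with 95: max = 95
= 95


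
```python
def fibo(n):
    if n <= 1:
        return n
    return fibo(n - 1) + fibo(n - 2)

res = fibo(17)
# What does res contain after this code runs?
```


fibo(17)
= fibo(16) + fibo(15)
= (fibo(15) + fibo(14)) + fibo(15)
Computing bottom-up: fibo(0)=0, fibo(1)=1, fibo(2)=1, fibo(3)=2, fibo(4)=3, fibo(5)=5, fibo(6)=8, fibo(7)=13, fibo(8)=21, fibo(9)=34, fibo(10)=55, fibo(11)=89, fibo(12)=144, fibo(13)=233, fibo(14)=377, fibo(15)=610, fibo(16)=987, fibo(17)=1597
= 1597


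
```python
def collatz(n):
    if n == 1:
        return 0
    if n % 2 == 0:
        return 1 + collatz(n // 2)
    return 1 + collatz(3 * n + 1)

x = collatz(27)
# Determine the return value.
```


collatz(27)
27 is odd -> 3*27+1 = 82 -> collatz(82)
82 is even -> collatz(41)
41 is odd -> 3*41+1 = 124 -> collatz(124)
124 is even -> collatz(62)
62 is even -> collatz(31)
31 is odd -> 3*31+1 = 94 -> collatz(94)
94 is even -> collatz(47)
47 is odd -> 3*47+1 = 142 -> collatz(142)
142 is even -> collatz(71)
71 is odd -> 3*71+1 = 214 -> collatz(214)
214 is even -> collatz(107)
107 is odd -> 3*107+1 = 322 -> collatz(322)
322 is even -> collatz(161)
161 is odd -> 3*161+1 = 484 -> collatz(484)
484 is even -> collatz(242)
242 is even -> collatz(121)
121 is odd -> 3*121+1 = 364 -> collatz(364)
364 is even -> collatz(182)
182 is even -> collatz(91)
91 is odd -> 3*91+1 = 274 -> collatz(274)
274 is even -> collatz(137)
137 is odd -> 3*137+1 = 412 -> collatz(412)
412 is even -> collatz(206)
206 is even -> collatz(103)
103 is odd -> 3*103+1 = 310 -> collatz(310)
310 is even -> collatz(155)
155 is odd -> 3*155+1 = 466 -> collatz(466)
466 is even -> collatz(233)
233 is odd -> 3*233+1 = 700 -> collatz(700)
700 is even -> collatz(350)
350 is even -> collatz(175)
175 is odd -> 3*175+1 = 526 -> collatz(526)
526 is even -> collatz(263)
263 is odd -> 3*263+1 = 790 -> collatz(790)
790 is even -> collatz(395)
395 is odd -> 3*395+1 = 1186 -> collatz(1186)
1186 is even -> collatz(593)
593 is odd -> 3*593+1 = 1780 -> collatz(1780)
1780 is even -> collatz(890)
890 is even -> collatz(445)
445 is odd -> 3*445+1 = 1336 -> collatz(1336)
1336 is even -> collatz(668)
668 is even -> collatz(334)
334 is even -> collatz(167)
167 is odd -> 3*167+1 = 502 -> collatz(502)
502 is even -> collatz(251)
251 is odd -> 3*251+1 = 754 -> collatz(754)
754 is even -> collatz(377)
377 is odd -> 3*377+1 = 1132 -> collatz(1132)
1132 is even -> collatz(566)
566 is even -> collatz(283)
283 is odd -> 3*283+1 = 850 -> collatz(850)
850 is even -> collatz(425)
425 is odd -> 3*425+1 = 1276 -> collatz(1276)
1276 is even -> collatz(638)
638 is even -> collatz(319)
319 is odd -> 3*319+1 = 958 -> collatz(958)
958 is even -> collatz(479)
479 is odd -> 3*479+1 = 1438 -> collatz(1438)
1438 is even -> collatz(719)
719 is odd -> 3*719+1 = 2158 -> collatz(2158)
2158 is even -> collatz(1079)
1079 is odd -> 3*1079+1 = 3238 -> collatz(3238)
3238 is even -> collatz(1619)
1619 is odd -> 3*1619+1 = 4858 -> collatz(4858)
4858 is even -> collatz(2429)
2429 is odd -> 3*2429+1 = 7288 -> collatz(7288)
7288 is even -> collatz(3644)
3644 is even -> collatz(1822)
1822 is even -> collatz(911)
911 is odd -> 3*911+1 = 2734 -> collatz(2734)
2734 is even -> collatz(1367)
1367 is odd -> 3*1367+1 = 4102 -> collatz(4102)
4102 is even -> collatz(2051)
2051 is odd -> 3*2051+1 = 6154 -> collatz(6154)
6154 is even -> collatz(3077)
3077 is odd -> 3*3077+1 = 9232 -> collatz(9232)
9232 is even -> collatz(4616)
4616 is even -> collatz(2308)
2308 is even -> collatz(1154)
1154 is even -> collatz(577)
577 is odd -> 3*577+1 = 1732 -> collatz(1732)
1732 is even -> collatz(866)
866 is even -> collatz(433)
433 is odd -> 3*433+1 = 1300 -> collatz(1300)
1300 is even -> collatz(650)
650 is even -> collatz(325)
325 is odd -> 3*325+1 = 976 -> collatz(976)
976 is even -> collatz(488)
488 is even -> collatz(244)
244 is even -> collatz(122)
122 is even -> collatz(61)
61 is odd -> 3*61+1 = 184 -> collatz(184)
184 is even -> collatz(92)
92 is even -> collatz(46)
46 is even -> collatz(23)
23 is odd -> 3*23+1 = 70 -> collatz(70)
70 is even -> collatz(35)
35 is odd -> 3*35+1 = 106 -> collatz(106)
106 is even -> collatz(53)
53 is odd -> 3*53+1 = 160 -> collatz(160)
160 is even -> collatz(80)
80 is even -> collatz(40)
40 is even -> collatz(20)
20 is even -> collatz(10)
10 is even -> collatz(5)
5 is odd -> 3*5+1 = 16 -> collatz(16)
16 is even -> collatz(8)
8 is even -> collatz(4)
4 is even -> collatz(2)
2 is even -> collatz(1)
Reached 1 after 111 steps
= 111


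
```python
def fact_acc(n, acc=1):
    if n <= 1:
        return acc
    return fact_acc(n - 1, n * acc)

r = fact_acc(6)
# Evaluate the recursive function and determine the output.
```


fact_acc(6, 1)
= fact_acc(5, 6 * 1) = fact_acc(5, 6)
= fact_acc(4, 5 * 6) = fact_acc(4, 30)
= fact_acc(3, 4 * 30) = fact_acc(3, 120)
= fact_acc(2, 3 * 120) = fact_acc(2, 360)
= fact_acc(1, 2 * 360) = fact_acc(1, 720)
n <= 1, return acc = 720


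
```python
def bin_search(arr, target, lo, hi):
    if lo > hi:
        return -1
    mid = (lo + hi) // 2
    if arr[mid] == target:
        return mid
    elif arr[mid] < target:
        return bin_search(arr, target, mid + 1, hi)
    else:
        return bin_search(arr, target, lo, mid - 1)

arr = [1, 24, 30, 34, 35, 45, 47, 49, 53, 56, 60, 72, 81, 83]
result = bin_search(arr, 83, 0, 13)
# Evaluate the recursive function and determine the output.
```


bin_search(arr, 83, 0, 13)
lo=0, hi=13, mid=6, arr[mid]=47
47 < 83, search right half
lo=7, hi=13, mid=10, arr[mid]=60
60 < 83, search right half
lo=11, hi=13, mid=12, arr[mid]=81
81 < 83, search right half
lo=13, hi=13, mid=13, arr[mid]=83
arr[13] == 83, found at index 13
= 13


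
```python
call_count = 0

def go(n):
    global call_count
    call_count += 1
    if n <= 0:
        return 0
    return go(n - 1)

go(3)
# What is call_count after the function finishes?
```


go(3) calls go(2) calls ... calls go(0)
Total calls: 3 + 1 (for base case) = 4


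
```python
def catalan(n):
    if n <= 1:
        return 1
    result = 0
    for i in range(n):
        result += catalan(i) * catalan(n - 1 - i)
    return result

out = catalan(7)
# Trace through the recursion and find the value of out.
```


catalan(7)
= sum of catalan(i) * catalan(7-1-i) for i in 0..6
First compute sub-values bottom-up:
  catalan(0) = 1, catalan(1) = 1
  catalan(2) = 1*1 + 1*1 = 2
  catalan(3) = 1*2 + 1*1 + 2*1 = 5
  catalan(4) = 1*5 + 1*2 + 2*1 + 5*1 = 14
  catalan(5) = 1*14 + 1*5 + 2*2 + 5*1 + 14*1 = 42
  catalan(6) = 1*42 + 1*14 + 2*5 + 5*2 + 14*1 + 42*1 = 132
Now catalan(7):
  catalan(0)*catalan(6) = 1*132 = 132
  catalan(1)*catalan(5) = 1*42 = 42
  catalan(2)*catalan(4) = 2*14 = 28
  catalan(3)*catalan(3) = 5*5 = 25
  catalan(4)*catalan(2) = 14*2 = 28
  catalan(5)*catalan(1) = 42*1 = 42
  catalan(6)*catalan(0) = 132*1 = 132
= 132 + 42 + 28 + 25 + 28 + 42 + 132
= 429


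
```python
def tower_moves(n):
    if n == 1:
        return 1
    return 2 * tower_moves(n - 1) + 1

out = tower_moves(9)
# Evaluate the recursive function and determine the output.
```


tower_moves(9)
= 2 * tower_moves(8) + 1
= 2 * (2 * tower_moves(7) + 1) + 1
= 2 * (2 * (2 * tower_moves(6) + 1) + 1) + 1
= 2 * (2 * (2 * (2 * tower_moves(5) + 1) + 1) + 1) + 1
= 2 * (2 * (2 * (2 * (2 * tower_moves(4) + 1) + 1) + 1) + 1) + 1
= 2 * (2 * (2 * (2 * (2 * (2 * tower_moves(3) + 1) + 1) + 1) + 1) + 1) + 1
= 2 * (2 * (2 * (2 * (2 * (2 * (2 * tower_moves(2) + 1) + 1) + 1) + 1) + 1) + 1) + 1
= 2 * (2 * (2 * (2 * (2 * (2 * (2 * (2 * tower_moves(1) + 1) + 1) + 1) + 1) + 1) + 1) + 1) + 1
Now compute bottom-up:
tower_moves(1) = 1
tower_moves(2) = 2 * 1 + 1 = 3
tower_moves(3) = 2 * 3 + 1 = 7
tower_moves(4) = 2 * 7 + 1 = 15
tower_moves(5) = 2 * 15 + 1 = 31
tower_moves(6) = 2 * 31 + 1 = 63
tower_moves(7) = 2 * 63 + 1 = 127
tower_moves(8) = 2 * 127 + 1 = 255
tower_moves(9) = 2 * 255 + 1 = 511
= 511


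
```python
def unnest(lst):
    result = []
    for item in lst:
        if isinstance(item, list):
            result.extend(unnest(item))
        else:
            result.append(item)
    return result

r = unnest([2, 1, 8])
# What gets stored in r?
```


unnest([2, 1, 8])
Processing each element:
  2 is not a list -> append 2
  1 is not a list -> append 1
  8 is not a list -> append 8
= [2, 1, 8]


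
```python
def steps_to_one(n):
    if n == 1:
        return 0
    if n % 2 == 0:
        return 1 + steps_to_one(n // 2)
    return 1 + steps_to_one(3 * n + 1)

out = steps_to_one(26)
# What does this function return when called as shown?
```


steps_to_one(26)
26 is even -> steps_to_one(13)
13 is odd -> 3*13+1 = 40 -> steps_to_one(40)
40 is even -> steps_to_one(20)
20 is even -> steps_to_one(10)
10 is even -> steps_to_one(5)
5 is odd -> 3*5+1 = 16 -> steps_to_one(16)
16 is even -> steps_to_one(8)
8 is even -> steps_to_one(4)
4 is even -> steps_to_one(2)
2 is even -> steps_to_one(1)
Reached 1 after 10 steps
= 10


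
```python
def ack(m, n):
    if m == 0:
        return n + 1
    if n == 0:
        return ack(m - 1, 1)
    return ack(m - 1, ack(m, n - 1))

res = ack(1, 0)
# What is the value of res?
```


ack(1, 0)
n == 0: return ack(0, 1)
= ack(0, 1) = 2
= 2


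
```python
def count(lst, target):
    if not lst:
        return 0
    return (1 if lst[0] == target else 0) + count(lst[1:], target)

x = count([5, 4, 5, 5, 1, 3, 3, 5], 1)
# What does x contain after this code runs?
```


count([5, 4, 5, 5, 1, 3, 3, 5], 1)
lst[0]=5 != 1: 0 + count([4, 5, 5, 1, 3, 3, 5], 1)
lst[0]=4 != 1: 0 + count([5, 5, 1, 3, 3, 5], 1)
lst[0]=5 != 1: 0 + count([5, 1, 3, 3, 5], 1)
lst[0]=5 != 1: 0 + count([1, 3, 3, 5], 1)
lst[0]=1 == 1: 1 + count([3, 3, 5], 1)
lst[0]=3 != 1: 0 + count([3, 5], 1)
lst[0]=3 != 1: 0 + count([5], 1)
lst[0]=5 != 1: 0 + count([], 1)
= 1


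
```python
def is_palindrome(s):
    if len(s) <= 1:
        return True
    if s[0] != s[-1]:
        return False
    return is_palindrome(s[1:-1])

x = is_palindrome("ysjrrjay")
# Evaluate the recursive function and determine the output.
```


is_palindrome("ysjrrjay")
"ysjrrjay": s[0]='y' == s[-1]='y' -> is_palindrome("sjrrja")
"sjrrja": s[0]='s' != s[-1]='a' -> False
= False


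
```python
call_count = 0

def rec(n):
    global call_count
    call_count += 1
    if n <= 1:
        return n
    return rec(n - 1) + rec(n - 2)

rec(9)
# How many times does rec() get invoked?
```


rec(9) calls rec(8) and rec(7); each non-base call branches into two more.
Let C(k) = total number of calls made by rec(k), including the call to rec(k) itself.
Base cases: C(0) = 1, C(1) = 1
Recurrence: C(k) = 1 + C(k-1) + C(k-2)
  C(2) = 1 + C(1) + C(0) = 1 + 1 + 1 = 3
  C(3) = 1 + C(2) + C(1) = 1 + 3 + 1 = 5
  C(4) = 1 + C(3) + C(2) = 1 + 5 + 3 = 9
  C(5) = 1 + C(4) + C(3) = 1 + 9 + 5 = 15
  C(6) = 1 + C(5) + C(4) = 1 + 15 + 9 = 25
  C(7) = 1 + C(6) + C(5) = 1 + 25 + 15 = 41
  C(8) = 1 + C(7) + C(6) = 1 + 41 + 25 = 67
  C(9) = 1 + C(8) + C(7) = 1 + 67 + 41 = 109
Total calls = C(9) = 109


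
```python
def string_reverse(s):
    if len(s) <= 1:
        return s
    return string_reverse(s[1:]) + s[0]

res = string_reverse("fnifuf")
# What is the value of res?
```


string_reverse("fnifuf")
= string_reverse("nifuf") + "f"
= string_reverse("ifuf") + "n" + "f"
= string_reverse("fuf") + "i" + "n" + "f"
= string_reverse("uf") + "f" + "i" + "n" + "f"
= string_reverse("f") + "u" + "f" + "i" + "n" + "f"
= "f" + "u" + "f" + "i" + "n" + "f"
= "fufinf"


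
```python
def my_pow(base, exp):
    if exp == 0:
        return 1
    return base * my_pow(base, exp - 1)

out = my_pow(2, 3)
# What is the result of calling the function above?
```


my_pow(2, 3)
= 2 * my_pow(2, 2)
= 2 * 2 * my_pow(2, 1)
= 2 * 2 * 2 * my_pow(2, 0)
= 2 * 2 * 2 * 1
= 8


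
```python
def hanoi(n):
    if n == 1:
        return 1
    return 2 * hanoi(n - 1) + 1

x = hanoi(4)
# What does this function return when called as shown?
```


hanoi(4)
= 2 * hanoi(3) + 1
= 2 * (2 * hanoi(2) + 1) + 1
= 2 * (2 * (2 * hanoi(1) + 1) + 1) + 1
Now compute bottom-up:
hanoi(1) = 1
hanoi(2) = 2 * 1 + 1 = 3
hanoi(3) = 2 * 3 + 1 = 7
hanoi(4) = 2 * 7 + 1 = 15
= 15


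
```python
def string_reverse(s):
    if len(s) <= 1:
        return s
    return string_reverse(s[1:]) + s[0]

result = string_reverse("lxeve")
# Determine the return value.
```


string_reverse("lxeve")
= string_reverse("xeve") + "l"
= string_reverse("eve") + "x" + "l"
= string_reverse("ve") + "e" + "x" + "l"
= string_reverse("e") + "v" + "e" + "x" + "l"
= "e" + "v" + "e" + "x" + "l"
= "evexl"


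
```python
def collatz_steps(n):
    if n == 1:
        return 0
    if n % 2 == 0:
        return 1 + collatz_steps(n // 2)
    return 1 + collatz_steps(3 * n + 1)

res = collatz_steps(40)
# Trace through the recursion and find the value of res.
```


collatz_steps(40)
40 is even -> collatz_steps(20)
20 is even -> collatz_steps(10)
10 is even -> collatz_steps(5)
5 is odd -> 3*5+1 = 16 -> collatz_steps(16)
16 is even -> collatz_steps(8)
8 is even -> collatz_steps(4)
4 is even -> collatz_steps(2)
2 is even -> collatz_steps(1)
Reached 1 after 8 steps
= 8


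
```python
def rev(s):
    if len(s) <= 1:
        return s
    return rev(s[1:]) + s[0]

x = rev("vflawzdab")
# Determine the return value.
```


rev("vflawzdab")
= rev("flawzdab") + "v"
= rev("lawzdab") + "f" + "v"
= rev("awzdab") + "l" + "f" + "v"
= rev("wzdab") + "a" + "l" + "f" + "v"
= rev("zdab") + "w" + "a" + "l" + "f" + "v"
= rev("dab") + "z" + "w" + "a" + "l" + "f" + "v"
= rev("ab") + "d" + "z" + "w" + "a" + "l" + "f" + "v"
= rev("b") + "a" + "d" + "z" + "w" + "a" + "l" + "f" + "v"
= "b" + "a" + "d" + "z" + "w" + "a" + "l" + "f" + "v"
= "badzwalfv"


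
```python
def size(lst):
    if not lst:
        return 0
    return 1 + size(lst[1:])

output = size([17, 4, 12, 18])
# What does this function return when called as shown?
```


size([17, 4, 12, 18])
= 1 + size([4, 12, 18])
= 1 + 1 + size([12, 18])
= 1 + 1 + 1 + size([18])
= 1 + 1 + 1 + 1 + size([])
= 1 + 1 + 1 + 1 + 0
= 4


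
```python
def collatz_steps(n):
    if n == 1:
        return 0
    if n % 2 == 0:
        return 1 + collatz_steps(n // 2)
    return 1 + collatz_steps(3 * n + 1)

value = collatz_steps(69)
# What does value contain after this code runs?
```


collatz_steps(69)
69 is odd -> 3*69+1 = 208 -> collatz_steps(208)
208 is even -> collatz_steps(104)
104 is even -> collatz_steps(52)
52 is even -> collatz_steps(26)
26 is even -> collatz_steps(13)
13 is odd -> 3*13+1 = 40 -> collatz_steps(40)
40 is even -> collatz_steps(20)
20 is even -> collatz_steps(10)
10 is even -> collatz_steps(5)
5 is odd -> 3*5+1 = 16 -> collatz_steps(16)
16 is even -> collatz_steps(8)
8 is even -> collatz_steps(4)
4 is even -> collatz_steps(2)
2 is even -> collatz_steps(1)
Reached 1 after 14 steps
= 14


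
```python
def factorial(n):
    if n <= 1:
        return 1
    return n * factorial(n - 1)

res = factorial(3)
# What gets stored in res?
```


factorial(3)
= 3 * factorial(2)
= 3 * 2 * factorial(1)
= 3 * 2 * 1
= 6


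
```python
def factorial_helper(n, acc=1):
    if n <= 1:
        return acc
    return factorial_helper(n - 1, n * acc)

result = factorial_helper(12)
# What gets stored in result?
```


factorial_helper(12, 1)
= factorial_helper(11, 12 * 1) = factorial_helper(11, 12)
= factorial_helper(10, 11 * 12) = factorial_helper(10, 132)
= factorial_helper(9, 10 * 132) = factorial_helper(9, 1320)
= factorial_helper(8, 9 * 1320) = factorial_helper(8, 11880)
= factorial_helper(7, 8 * 11880) = factorial_helper(7, 95040)
= factorial_helper(6, 7 * 95040) = factorial_helper(6, 665280)
= factorial_helper(5, 6 * 665280) = factorial_helper(5, 3991680)
= factorial_helper(4, 5 * 3991680) = factorial_helper(4, 19958400)
= factorial_helper(3, 4 * 19958400) = factorial_helper(3, 79833600)
= factorial_helper(2, 3 * 79833600) = factorial_helper(2, 239500800)
= factorial_helper(1, 2 * 239500800) = factorial_helper(1, 479001600)
n <= 1, return acc = 479001600


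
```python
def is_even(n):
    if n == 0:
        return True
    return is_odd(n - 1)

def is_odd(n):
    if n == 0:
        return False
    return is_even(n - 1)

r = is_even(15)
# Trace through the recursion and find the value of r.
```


is_even(15)
= is_odd(14)
= is_even(13)
= is_odd(12)
= is_even(11)
= is_odd(10)
= is_even(9)
= is_odd(8)
= is_even(7)
= is_odd(6)
= is_even(5)
= is_odd(4)
= is_even(3)
= is_odd(2)
= is_even(1)
= is_odd(0)
n == 0: return False
= False


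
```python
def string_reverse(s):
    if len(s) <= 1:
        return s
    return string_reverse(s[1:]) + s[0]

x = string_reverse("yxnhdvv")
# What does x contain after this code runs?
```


string_reverse("yxnhdvv")
= string_reverse("xnhdvv") + "y"
= string_reverse("nhdvv") + "x" + "y"
= string_reverse("hdvv") + "n" + "x" + "y"
= string_reverse("dvv") + "h" + "n" + "x" + "y"
= string_reverse("vv") + "d" + "h" + "n" + "x" + "y"
= string_reverse("v") + "v" + "d" + "h" + "n" + "x" + "y"
= "v" + "v" + "d" + "h" + "n" + "x" + "y"
= "vvdhnxy"


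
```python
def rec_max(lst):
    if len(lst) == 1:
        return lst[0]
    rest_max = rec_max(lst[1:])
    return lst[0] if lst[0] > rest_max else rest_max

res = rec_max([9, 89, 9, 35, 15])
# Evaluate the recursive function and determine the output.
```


rec_max([9, 89, 9, 35, 15])
= compare 9 with rec_max([89, 9, 35, 15])
= compare 89 with rec_max([9, 35, 15])
= compare 9 with rec_max([35, 15])
= compare 35 with rec_max([15])
Base: rec_max([15]) = 15
compare 35 with 15: max = 35
compare 9 with 35: max = 35
compare 89 with 35: max = 89
compare 9 with 89: max = 89
= 89


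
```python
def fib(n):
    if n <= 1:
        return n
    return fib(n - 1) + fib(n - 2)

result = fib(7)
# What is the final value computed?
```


fib(7)
= fib(6) + fib(5)
= (fib(5) + fib(4)) + fib(5)
Computing bottom-up: fib(0)=0, fib(1)=1, fib(2)=1, fib(3)=2, fib(4)=3, fib(5)=5, fib(6)=8, fib(7)=13
= 13


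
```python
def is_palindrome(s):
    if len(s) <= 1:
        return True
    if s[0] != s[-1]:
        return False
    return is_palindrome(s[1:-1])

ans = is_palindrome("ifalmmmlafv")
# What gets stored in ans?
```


is_palindrome("ifalmmmlafv")
"ifalmmmlafv": s[0]='i' != s[-1]='v' -> False
= False


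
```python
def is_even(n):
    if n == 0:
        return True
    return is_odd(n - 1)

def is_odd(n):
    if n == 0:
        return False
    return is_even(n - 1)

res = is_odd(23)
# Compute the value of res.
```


is_odd(23)
= is_even(22)
= is_odd(21)
= is_even(20)
= is_odd(19)
= is_even(18)
= is_odd(17)
= is_even(16)
= is_odd(15)
= is_even(14)
= is_odd(13)
= is_even(12)
= is_odd(11)
= is_even(10)
= is_odd(9)
= is_even(8)
= is_odd(7)
= is_even(6)
= is_odd(5)
= is_even(4)
= is_odd(3)
= is_even(2)
= is_odd(1)
= is_even(0)
n == 0: return True
= True


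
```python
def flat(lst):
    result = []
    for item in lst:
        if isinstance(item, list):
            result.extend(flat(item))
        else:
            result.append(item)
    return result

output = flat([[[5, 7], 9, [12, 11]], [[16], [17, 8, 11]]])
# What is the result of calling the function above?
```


flat([[[5, 7], 9, [12, 11]], [[16], [17, 8, 11]]])
Processing each element:
  [[5, 7], 9, [12, 11]] is a list -> flat recursively -> [5, 7, 9, 12, 11]
  [[16], [17, 8, 11]] is a list -> flat recursively -> [16, 17, 8, 11]
= [5, 7, 9, 12, 11, 16, 17, 8, 11]


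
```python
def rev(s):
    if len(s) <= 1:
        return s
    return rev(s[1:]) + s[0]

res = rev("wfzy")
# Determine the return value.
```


rev("wfzy")
= rev("fzy") + "w"
= rev("zy") + "f" + "w"
= rev("y") + "z" + "f" + "w"
= "y" + "z" + "f" + "w"
= "yzfw"


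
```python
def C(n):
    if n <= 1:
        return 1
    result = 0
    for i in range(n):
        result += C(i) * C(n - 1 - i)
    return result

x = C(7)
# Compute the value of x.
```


C(7)
= sum of C(i) * C(7-1-i) for i in 0..6
First compute sub-values bottom-up:
  C(0) = 1, C(1) = 1
  C(2) = 1*1 + 1*1 = 2
  C(3) = 1*2 + 1*1 + 2*1 = 5
  C(4) = 1*5 + 1*2 + 2*1 + 5*1 = 14
  C(5) = 1*14 + 1*5 + 2*2 + 5*1 + 14*1 = 42
  C(6) = 1*42 + 1*14 + 2*5 + 5*2 + 14*1 + 42*1 = 132
Now C(7):
  C(0)*C(6) = 1*132 = 132
  C(1)*C(5) = 1*42 = 42
  C(2)*C(4) = 2*14 = 28
  C(3)*C(3) = 5*5 = 25
  C(4)*C(2) = 14*2 = 28
  C(5)*C(1) = 42*1 = 42
  C(6)*C(0) = 132*1 = 132
= 132 + 42 + 28 + 25 + 28 + 42 + 132
= 429


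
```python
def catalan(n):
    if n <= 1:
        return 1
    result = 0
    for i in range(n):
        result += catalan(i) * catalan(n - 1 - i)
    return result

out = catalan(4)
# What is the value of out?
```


catalan(4)
= sum of catalan(i) * catalan(4-1-i) for i in 0..3
First compute sub-values bottom-up:
  catalan(0) = 1, catalan(1) = 1
  catalan(2) = 1*1 + 1*1 = 2
  catalan(3) = 1*2 + 1*1 + 2*1 = 5
Now catalan(4):
  catalan(0)*catalan(3) = 1*5 = 5
  catalan(1)*catalan(2) = 1*2 = 2
  catalan(2)*catalan(1) = 2*1 = 2
  catalan(3)*catalan(0) = 5*1 = 5
= 5 + 2 + 2 + 5
= 14


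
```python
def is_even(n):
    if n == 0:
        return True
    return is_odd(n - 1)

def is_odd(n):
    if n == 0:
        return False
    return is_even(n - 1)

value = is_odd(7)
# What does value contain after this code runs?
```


is_odd(7)
= is_even(6)
= is_odd(5)
= is_even(4)
= is_odd(3)
= is_even(2)
= is_odd(1)
= is_even(0)
n == 0: return True
= True


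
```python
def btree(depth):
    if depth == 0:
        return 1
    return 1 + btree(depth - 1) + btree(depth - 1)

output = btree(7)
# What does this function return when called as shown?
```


btree(7)
= 1 + btree(6) + btree(6)
= 1 + 2 * btree(6)
btree(k) = 2^(k+1) - 1
btree(0) = 1
btree(1) = 3
btree(2) = 7
btree(3) = 15
btree(4) = 31
btree(7) = 2^8 - 1 = 255


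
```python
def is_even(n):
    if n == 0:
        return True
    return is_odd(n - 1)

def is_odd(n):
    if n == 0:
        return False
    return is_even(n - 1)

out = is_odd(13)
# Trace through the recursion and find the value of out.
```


is_odd(13)
= is_even(12)
= is_odd(11)
= is_even(10)
= is_odd(9)
= is_even(8)
= is_odd(7)
= is_even(6)
= is_odd(5)
= is_even(4)
= is_odd(3)
= is_even(2)
= is_odd(1)
= is_even(0)
n == 0: return True
= True


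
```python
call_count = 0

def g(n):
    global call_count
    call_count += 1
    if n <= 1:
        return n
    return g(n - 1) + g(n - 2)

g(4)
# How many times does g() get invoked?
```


g(4) calls g(3) and g(2); each non-base call branches into two more.
Let C(k) = total number of calls made by g(k), including the call to g(k) itself.
Base cases: C(0) = 1, C(1) = 1
Recurrence: C(k) = 1 + C(k-1) + C(k-2)
  C(2) = 1 + C(1) + C(0) = 1 + 1 + 1 = 3
  C(3) = 1 + C(2) + C(1) = 1 + 3 + 1 = 5
  C(4) = 1 + C(3) + C(2) = 1 + 5 + 3 = 9
Total calls = C(4) = 9


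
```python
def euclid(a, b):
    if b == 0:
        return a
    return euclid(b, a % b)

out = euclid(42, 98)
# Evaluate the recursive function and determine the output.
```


euclid(42, 98)
= euclid(98, 42 % 98) = euclid(98, 42)
= euclid(42, 98 % 42) = euclid(42, 14)
= euclid(14, 42 % 14) = euclid(14, 0)
b == 0, return a = 14


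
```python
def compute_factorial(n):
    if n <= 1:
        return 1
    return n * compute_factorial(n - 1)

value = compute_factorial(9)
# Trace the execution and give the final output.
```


compute_factorial(9)
= 9 * compute_factorial(8)
= 9 * 8 * compute_factorial(7)
= 9 * 8 * 7 * compute_factorial(6)
= 9 * 8 * 7 * 6 * compute_factorial(5)
= 9 * 8 * 7 * 6 * 5 * compute_factorial(4)
= 9 * 8 * 7 * 6 * 5 * 4 * compute_factorial(3)
= 9 * 8 * 7 * 6 * 5 * 4 * 3 * compute_factorial(2)
= 9 * 8 * 7 * 6 * 5 * 4 * 3 * 2 * compute_factorial(1)
= 9 * 8 * 7 * 6 * 5 * 4 * 3 * 2 * 1
= 362880


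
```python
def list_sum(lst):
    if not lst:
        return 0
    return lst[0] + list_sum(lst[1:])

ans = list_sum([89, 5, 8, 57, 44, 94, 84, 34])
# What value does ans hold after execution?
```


list_sum([89, 5, 8, 57, 44, 94, 84, 34])
= 89 + list_sum([5, 8, 57, 44, 94, 84, 34])
= 89 + 5 + list_sum([8, 57, 44, 94, 84, 34])
= 89 + 5 + 8 + list_sum([57, 44, 94, 84, 34])
= 89 + 5 + 8 + 57 + list_sum([44, 94, 84, 34])
= 89 + 5 + 8 + 57 + 44 + list_sum([94, 84, 34])
= 89 + 5 + 8 + 57 + 44 + 94 + list_sum([84, 34])
= 89 + 5 + 8 + 57 + 44 + 94 + 84 + list_sum([34])
= 89 + 5 + 8 + 57 + 44 + 94 + 84 + 34 + list_sum([])
= 89 + 5 + 8 + 57 + 44 + 94 + 84 + 34 + 0
= 415


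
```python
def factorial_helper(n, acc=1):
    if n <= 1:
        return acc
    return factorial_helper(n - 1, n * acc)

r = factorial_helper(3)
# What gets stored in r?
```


factorial_helper(3, 1)
= factorial_helper(2, 3 * 1) = factorial_helper(2, 3)
= factorial_helper(1, 2 * 3) = factorial_helper(1, 6)
n <= 1, return acc = 6


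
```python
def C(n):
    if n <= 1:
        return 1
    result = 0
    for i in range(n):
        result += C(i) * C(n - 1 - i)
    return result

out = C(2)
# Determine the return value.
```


C(2)
= sum of C(i) * C(2-1-i) for i in 0..1
  C(0)*C(1) = 1*1 = 1
  C(1)*C(0) = 1*1 = 1
= 1 + 1
= 2
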